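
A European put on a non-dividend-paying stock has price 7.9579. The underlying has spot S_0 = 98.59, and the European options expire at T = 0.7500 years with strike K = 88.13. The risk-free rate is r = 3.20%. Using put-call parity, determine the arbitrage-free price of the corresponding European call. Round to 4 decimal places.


Answer: Call price = 20.5078

Derivation:
Put-call parity: C - P = S_0 * exp(-qT) - K * exp(-rT).
S_0 * exp(-qT) = 98.5900 * 1.00000000 = 98.59000000
K * exp(-rT) = 88.1300 * 0.97628571 = 86.04005960
C = P + S*exp(-qT) - K*exp(-rT)
C = 7.9579 + 98.59000000 - 86.04005960 = 20.5078


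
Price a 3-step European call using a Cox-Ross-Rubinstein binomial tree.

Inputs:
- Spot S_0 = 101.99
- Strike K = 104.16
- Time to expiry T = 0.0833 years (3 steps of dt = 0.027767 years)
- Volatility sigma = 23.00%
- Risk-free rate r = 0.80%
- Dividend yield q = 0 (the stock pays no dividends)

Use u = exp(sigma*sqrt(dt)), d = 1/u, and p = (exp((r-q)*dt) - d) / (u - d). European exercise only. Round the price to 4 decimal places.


dt = T/N = 0.027767
u = exp(sigma*sqrt(dt)) = 1.039070; d = 1/u = 0.962399
p = (exp((r-q)*dt) - d) / (u - d) = 0.493317
Discount per step: exp(-r*dt) = 0.999778
Stock lattice S(k, i) with i counting down-moves:
  k=0: S(0,0) = 101.9900
  k=1: S(1,0) = 105.9747; S(1,1) = 98.1551
  k=2: S(2,0) = 110.1151; S(2,1) = 101.9900; S(2,2) = 94.4644
  k=3: S(3,0) = 114.4172; S(3,1) = 105.9747; S(3,2) = 98.1551; S(3,3) = 90.9125
Terminal payoffs V(N, i) = max(S_T - K, 0):
  V(3,0) = 10.257240; V(3,1) = 1.814705; V(3,2) = 0.000000; V(3,3) = 0.000000
Backward induction: V(k, i) = exp(-r*dt) * [p * V(k+1, i) + (1-p) * V(k+1, i+1)].
  V(2,0) = exp(-r*dt) * [p*10.257240 + (1-p)*1.814705] = 5.978226
  V(2,1) = exp(-r*dt) * [p*1.814705 + (1-p)*0.000000] = 0.895027
  V(2,2) = exp(-r*dt) * [p*0.000000 + (1-p)*0.000000] = 0.000000
  V(1,0) = exp(-r*dt) * [p*5.978226 + (1-p)*0.895027] = 3.401901
  V(1,1) = exp(-r*dt) * [p*0.895027 + (1-p)*0.000000] = 0.441434
  V(0,0) = exp(-r*dt) * [p*3.401901 + (1-p)*0.441434] = 1.901461

Answer: Price = V(0,0) = 1.9015


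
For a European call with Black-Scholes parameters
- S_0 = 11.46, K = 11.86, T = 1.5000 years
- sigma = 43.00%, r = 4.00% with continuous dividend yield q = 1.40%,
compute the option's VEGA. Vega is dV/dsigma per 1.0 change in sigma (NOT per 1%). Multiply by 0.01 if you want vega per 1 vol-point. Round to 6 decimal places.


d1 = 0.2722281587; d2 = -0.2544121360
phi(d1) = 0.3844303625; exp(-qT) = 0.9792189646; exp(-rT) = 0.9417645336
Vega = S * exp(-qT) * phi(d1) * sqrt(T) = 11.4600 * 0.9792189646 * 0.3844303625 * 1.2247448714 = 5.283573

Answer: Vega = 5.283573


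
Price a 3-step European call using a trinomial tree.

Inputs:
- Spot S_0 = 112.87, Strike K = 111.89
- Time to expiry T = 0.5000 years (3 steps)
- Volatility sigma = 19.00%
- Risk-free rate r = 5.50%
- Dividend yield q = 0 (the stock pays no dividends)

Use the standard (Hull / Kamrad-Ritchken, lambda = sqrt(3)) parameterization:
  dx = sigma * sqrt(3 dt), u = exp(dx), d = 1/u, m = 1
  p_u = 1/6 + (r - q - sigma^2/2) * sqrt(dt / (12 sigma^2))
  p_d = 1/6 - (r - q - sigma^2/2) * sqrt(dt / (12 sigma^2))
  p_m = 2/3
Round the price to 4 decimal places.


Answer: Price = V(0,0) = 7.7581

Derivation:
dt = T/N = 0.166667; dx = sigma*sqrt(3*dt) = 0.134350
u = exp(dx) = 1.143793; d = 1/u = 0.874284
p_u = 0.189586, p_m = 0.666667, p_d = 0.143748
Discount per step: exp(-r*dt) = 0.990875
Stock lattice S(k, j) with j the centered position index:
  k=0: S(0,+0) = 112.8700
  k=1: S(1,-1) = 98.6804; S(1,+0) = 112.8700; S(1,+1) = 129.1000
  k=2: S(2,-2) = 86.2747; S(2,-1) = 98.6804; S(2,+0) = 112.8700; S(2,+1) = 129.1000; S(2,+2) = 147.6637
  k=3: S(3,-3) = 75.4285; S(3,-2) = 86.2747; S(3,-1) = 98.6804; S(3,+0) = 112.8700; S(3,+1) = 129.1000; S(3,+2) = 147.6637; S(3,+3) = 168.8967
Terminal payoffs V(N, j) = max(S_T - K, 0):
  V(3,-3) = 0.000000; V(3,-2) = 0.000000; V(3,-1) = 0.000000; V(3,+0) = 0.980000; V(3,+1) = 17.209962; V(3,+2) = 35.773685; V(3,+3) = 57.006750
Backward induction: V(k, j) = exp(-r*dt) * [p_u * V(k+1, j+1) + p_m * V(k+1, j) + p_d * V(k+1, j-1)]
  V(2,-2) = exp(-r*dt) * [p_u*0.000000 + p_m*0.000000 + p_d*0.000000] = 0.000000
  V(2,-1) = exp(-r*dt) * [p_u*0.980000 + p_m*0.000000 + p_d*0.000000] = 0.184099
  V(2,+0) = exp(-r*dt) * [p_u*17.209962 + p_m*0.980000 + p_d*0.000000] = 3.880361
  V(2,+1) = exp(-r*dt) * [p_u*35.773685 + p_m*17.209962 + p_d*0.980000] = 18.228494
  V(2,+2) = exp(-r*dt) * [p_u*57.006750 + p_m*35.773685 + p_d*17.209962] = 36.791866
  V(1,-1) = exp(-r*dt) * [p_u*3.880361 + p_m*0.184099 + p_d*0.000000] = 0.850560
  V(1,+0) = exp(-r*dt) * [p_u*18.228494 + p_m*3.880361 + p_d*0.184099] = 6.013851
  V(1,+1) = exp(-r*dt) * [p_u*36.791866 + p_m*18.228494 + p_d*3.880361] = 19.505706
  V(0,+0) = exp(-r*dt) * [p_u*19.505706 + p_m*6.013851 + p_d*0.850560] = 7.758059


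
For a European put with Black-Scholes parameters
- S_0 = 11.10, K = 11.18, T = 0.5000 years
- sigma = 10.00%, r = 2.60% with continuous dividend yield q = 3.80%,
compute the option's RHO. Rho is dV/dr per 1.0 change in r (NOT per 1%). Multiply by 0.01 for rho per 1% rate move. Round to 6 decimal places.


d1 = -0.1510572334; d2 = -0.2217679115
phi(d1) = 0.3944165569; exp(-qT) = 0.9811793622; exp(-rT) = 0.9870841350
N(-d2) = 0.5877527198
Rho = -K*T*exp(-rT)*N(-d2) = -11.1800 * 0.5000 * 0.9870841350 * 0.5877527198 = -3.243102

Answer: Rho = -3.243102


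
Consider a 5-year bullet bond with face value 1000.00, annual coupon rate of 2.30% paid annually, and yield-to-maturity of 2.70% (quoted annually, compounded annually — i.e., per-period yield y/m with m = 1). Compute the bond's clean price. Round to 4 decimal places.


Answer: Price = 981.5232

Derivation:
Coupon per period c = face * coupon_rate / m = 23.000000
Periods per year m = 1; per-period yield y/m = 0.027000
Number of cashflows N = 5
Cashflows (t years, CF_t, discount factor 1/(1+y/m)^(m*t), PV):
  t = 1.0000: CF_t = 23.000000, DF = 0.973710, PV = 22.395326
  t = 2.0000: CF_t = 23.000000, DF = 0.948111, PV = 21.806549
  t = 3.0000: CF_t = 23.000000, DF = 0.923185, PV = 21.233252
  t = 4.0000: CF_t = 23.000000, DF = 0.898914, PV = 20.675026
  t = 5.0000: CF_t = 1023.000000, DF = 0.875282, PV = 895.413042
Price P = sum_t PV_t = 981.523195


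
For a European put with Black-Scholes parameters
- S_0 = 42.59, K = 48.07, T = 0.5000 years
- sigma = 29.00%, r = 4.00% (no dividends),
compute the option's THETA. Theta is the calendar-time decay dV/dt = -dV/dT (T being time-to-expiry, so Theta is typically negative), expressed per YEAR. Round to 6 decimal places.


d1 = -0.3901951664; d2 = -0.5952561330
phi(d1) = 0.3696995364; exp(-qT) = 1.0000000000; exp(-rT) = 0.9801986733
Theta = -S*exp(-qT)*phi(d1)*sigma/(2*sqrt(T)) + r*K*exp(-rT)*N(-d2) - q*S*exp(-qT)*N(-d1)
N(-d1) = 0.6518038822; N(-d2) = 0.7241638632; sqrt(T) = 0.7071067812
Term 1 = -42.5900 * 1.0000000000 * 0.3696995364 * 0.2900 / (2 * 0.7071067812) = -3.2287881162
Term 2 = 0.0400 * 48.0700 * 0.9801986733 * 0.7241638632 = 1.3648504678
Term 3 = 0 (no dividend yield, q = 0)
Theta = -3.2287881162 + (1.3648504678) + (0.0000000000) = -1.863938

Answer: Theta = -1.863938


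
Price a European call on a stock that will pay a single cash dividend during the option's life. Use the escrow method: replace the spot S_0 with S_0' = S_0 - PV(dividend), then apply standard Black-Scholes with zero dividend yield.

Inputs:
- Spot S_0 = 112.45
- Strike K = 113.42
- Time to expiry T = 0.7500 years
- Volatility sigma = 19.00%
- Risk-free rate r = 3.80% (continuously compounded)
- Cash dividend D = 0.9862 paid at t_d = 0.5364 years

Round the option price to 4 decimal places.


PV(D) = D * exp(-r * t_d) = 0.9862 * 0.97982313 = 0.96630157
S_0' = S_0 - PV(D) = 112.4500 - 0.96630157 = 111.48369843
d1 = (ln(S_0'/K) + (r + sigma^2/2)*T) / (sigma*sqrt(T)) = 0.15082902
d2 = d1 - sigma*sqrt(T) = -0.01371581
exp(-rT) = 0.97190229
N(d1) = 0.55994470; N(d2) = 0.49452836
C = S_0' * N(d1) - K * exp(-rT) * N(d2) = 111.48369843 * 0.55994470 - 113.4200 * 0.97190229 * 0.49452836 = 7.9113

Answer: Price = 7.9113


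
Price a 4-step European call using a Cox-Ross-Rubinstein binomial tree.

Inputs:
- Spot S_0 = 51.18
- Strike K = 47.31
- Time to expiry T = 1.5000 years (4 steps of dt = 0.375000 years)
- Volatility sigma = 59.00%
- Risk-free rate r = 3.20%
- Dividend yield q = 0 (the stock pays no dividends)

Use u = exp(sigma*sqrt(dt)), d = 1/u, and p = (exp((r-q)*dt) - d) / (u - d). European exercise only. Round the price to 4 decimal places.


Answer: Price = V(0,0) = 16.5887

Derivation:
dt = T/N = 0.375000
u = exp(sigma*sqrt(dt)) = 1.435194; d = 1/u = 0.696770
p = (exp((r-q)*dt) - d) / (u - d) = 0.426994
Discount per step: exp(-r*dt) = 0.988072
Stock lattice S(k, i) with i counting down-moves:
  k=0: S(0,0) = 51.1800
  k=1: S(1,0) = 73.4532; S(1,1) = 35.6607
  k=2: S(2,0) = 105.4196; S(2,1) = 51.1800; S(2,2) = 24.8473
  k=3: S(3,0) = 151.2975; S(3,1) = 73.4532; S(3,2) = 35.6607; S(3,3) = 17.3129
  k=4: S(4,0) = 217.1412; S(4,1) = 105.4196; S(4,2) = 51.1800; S(4,3) = 24.8473; S(4,4) = 12.0631
Terminal payoffs V(N, i) = max(S_T - K, 0):
  V(4,0) = 169.831188; V(4,1) = 58.109571; V(4,2) = 3.870000; V(4,3) = 0.000000; V(4,4) = 0.000000
Backward induction: V(k, i) = exp(-r*dt) * [p * V(k+1, i) + (1-p) * V(k+1, i+1)].
  V(3,0) = exp(-r*dt) * [p*169.831188 + (1-p)*58.109571] = 104.551819
  V(3,1) = exp(-r*dt) * [p*58.109571 + (1-p)*3.870000] = 26.707535
  V(3,2) = exp(-r*dt) * [p*3.870000 + (1-p)*0.000000] = 1.632755
  V(3,3) = exp(-r*dt) * [p*0.000000 + (1-p)*0.000000] = 0.000000
  V(2,0) = exp(-r*dt) * [p*104.551819 + (1-p)*26.707535] = 59.231494
  V(2,1) = exp(-r*dt) * [p*26.707535 + (1-p)*1.632755] = 12.192338
  V(2,2) = exp(-r*dt) * [p*1.632755 + (1-p)*0.000000] = 0.688860
  V(1,0) = exp(-r*dt) * [p*59.231494 + (1-p)*12.192338] = 31.892744
  V(1,1) = exp(-r*dt) * [p*12.192338 + (1-p)*0.688860] = 5.533965
  V(0,0) = exp(-r*dt) * [p*31.892744 + (1-p)*5.533965] = 16.588734


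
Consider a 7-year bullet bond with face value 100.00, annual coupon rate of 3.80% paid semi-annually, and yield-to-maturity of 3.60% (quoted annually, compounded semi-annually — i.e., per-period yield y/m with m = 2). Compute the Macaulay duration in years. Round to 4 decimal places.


Coupon per period c = face * coupon_rate / m = 1.900000
Periods per year m = 2; per-period yield y/m = 0.018000
Number of cashflows N = 14
Cashflows (t years, CF_t, discount factor 1/(1+y/m)^(m*t), PV):
  t = 0.5000: CF_t = 1.900000, DF = 0.982318, PV = 1.866405
  t = 1.0000: CF_t = 1.900000, DF = 0.964949, PV = 1.833403
  t = 1.5000: CF_t = 1.900000, DF = 0.947887, PV = 1.800986
  t = 2.0000: CF_t = 1.900000, DF = 0.931127, PV = 1.769141
  t = 2.5000: CF_t = 1.900000, DF = 0.914663, PV = 1.737860
  t = 3.0000: CF_t = 1.900000, DF = 0.898490, PV = 1.707131
  t = 3.5000: CF_t = 1.900000, DF = 0.882603, PV = 1.676946
  t = 4.0000: CF_t = 1.900000, DF = 0.866997, PV = 1.647295
  t = 4.5000: CF_t = 1.900000, DF = 0.851667, PV = 1.618168
  t = 5.0000: CF_t = 1.900000, DF = 0.836608, PV = 1.589556
  t = 5.5000: CF_t = 1.900000, DF = 0.821816, PV = 1.561450
  t = 6.0000: CF_t = 1.900000, DF = 0.807285, PV = 1.533841
  t = 6.5000: CF_t = 1.900000, DF = 0.793010, PV = 1.506720
  t = 7.0000: CF_t = 101.900000, DF = 0.778989, PV = 79.378939
Price P = sum_t PV_t = 101.227841
Macaulay numerator sum_t t * PV_t:
  t * PV_t at t = 0.5000: 0.933202
  t * PV_t at t = 1.0000: 1.833403
  t * PV_t at t = 1.5000: 2.701479
  t * PV_t at t = 2.0000: 3.538282
  t * PV_t at t = 2.5000: 4.344649
  t * PV_t at t = 3.0000: 5.121394
  t * PV_t at t = 3.5000: 5.869312
  t * PV_t at t = 4.0000: 6.589180
  t * PV_t at t = 4.5000: 7.281756
  t * PV_t at t = 5.0000: 7.947780
  t * PV_t at t = 5.5000: 8.587974
  t * PV_t at t = 6.0000: 9.203044
  t * PV_t at t = 6.5000: 9.793679
  t * PV_t at t = 7.0000: 555.652576
Macaulay duration D = (sum_t t * PV_t) / P = 629.397711 / 101.227841 = 6.217634

Answer: Macaulay duration = 6.2176 years


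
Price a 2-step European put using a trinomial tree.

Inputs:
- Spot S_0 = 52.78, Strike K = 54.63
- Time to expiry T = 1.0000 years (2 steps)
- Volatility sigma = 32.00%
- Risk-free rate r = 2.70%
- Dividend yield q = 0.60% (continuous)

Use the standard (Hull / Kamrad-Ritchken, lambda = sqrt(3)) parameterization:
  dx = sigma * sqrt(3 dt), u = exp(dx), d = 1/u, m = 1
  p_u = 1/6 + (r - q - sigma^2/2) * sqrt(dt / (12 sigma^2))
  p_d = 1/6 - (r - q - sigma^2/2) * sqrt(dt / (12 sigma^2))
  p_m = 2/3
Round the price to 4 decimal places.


dt = T/N = 0.500000; dx = sigma*sqrt(3*dt) = 0.391918
u = exp(dx) = 1.479817; d = 1/u = 0.675759
p_u = 0.147402, p_m = 0.666667, p_d = 0.185931
Discount per step: exp(-r*dt) = 0.986591
Stock lattice S(k, j) with j the centered position index:
  k=0: S(0,+0) = 52.7800
  k=1: S(1,-1) = 35.6666; S(1,+0) = 52.7800; S(1,+1) = 78.1047
  k=2: S(2,-2) = 24.1020; S(2,-1) = 35.6666; S(2,+0) = 52.7800; S(2,+1) = 78.1047; S(2,+2) = 115.5807
Terminal payoffs V(N, j) = max(K - S_T, 0):
  V(2,-2) = 30.527981; V(2,-1) = 18.963425; V(2,+0) = 1.850000; V(2,+1) = 0.000000; V(2,+2) = 0.000000
Backward induction: V(k, j) = exp(-r*dt) * [p_u * V(k+1, j+1) + p_m * V(k+1, j) + p_d * V(k+1, j-1)]
  V(1,-1) = exp(-r*dt) * [p_u*1.850000 + p_m*18.963425 + p_d*30.527981] = 18.341779
  V(1,+0) = exp(-r*dt) * [p_u*0.000000 + p_m*1.850000 + p_d*18.963425] = 4.695402
  V(1,+1) = exp(-r*dt) * [p_u*0.000000 + p_m*0.000000 + p_d*1.850000] = 0.339360
  V(0,+0) = exp(-r*dt) * [p_u*0.339360 + p_m*4.695402 + p_d*18.341779] = 6.502219

Answer: Price = V(0,0) = 6.5022


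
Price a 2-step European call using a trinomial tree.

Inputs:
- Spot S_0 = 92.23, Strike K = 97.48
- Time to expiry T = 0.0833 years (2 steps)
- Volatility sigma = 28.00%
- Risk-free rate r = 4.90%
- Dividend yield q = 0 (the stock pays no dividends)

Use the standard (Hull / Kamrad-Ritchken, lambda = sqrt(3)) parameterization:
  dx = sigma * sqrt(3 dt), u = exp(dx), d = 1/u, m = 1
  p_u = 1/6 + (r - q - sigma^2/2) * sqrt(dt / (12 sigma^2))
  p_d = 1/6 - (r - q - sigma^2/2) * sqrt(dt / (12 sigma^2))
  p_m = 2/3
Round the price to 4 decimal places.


Answer: Price = V(0,0) = 1.3972

Derivation:
dt = T/N = 0.041650; dx = sigma*sqrt(3*dt) = 0.098975
u = exp(dx) = 1.104039; d = 1/u = 0.905765
p_u = 0.168729, p_m = 0.666667, p_d = 0.164605
Discount per step: exp(-r*dt) = 0.997961
Stock lattice S(k, j) with j the centered position index:
  k=0: S(0,+0) = 92.2300
  k=1: S(1,-1) = 83.5387; S(1,+0) = 92.2300; S(1,+1) = 101.8255
  k=2: S(2,-2) = 75.6665; S(2,-1) = 83.5387; S(2,+0) = 92.2300; S(2,+1) = 101.8255; S(2,+2) = 112.4193
Terminal payoffs V(N, j) = max(S_T - K, 0):
  V(2,-2) = 0.000000; V(2,-1) = 0.000000; V(2,+0) = 0.000000; V(2,+1) = 4.345504; V(2,+2) = 14.939314
Backward induction: V(k, j) = exp(-r*dt) * [p_u * V(k+1, j+1) + p_m * V(k+1, j) + p_d * V(k+1, j-1)]
  V(1,-1) = exp(-r*dt) * [p_u*0.000000 + p_m*0.000000 + p_d*0.000000] = 0.000000
  V(1,+0) = exp(-r*dt) * [p_u*4.345504 + p_m*0.000000 + p_d*0.000000] = 0.731716
  V(1,+1) = exp(-r*dt) * [p_u*14.939314 + p_m*4.345504 + p_d*0.000000] = 5.406648
  V(0,+0) = exp(-r*dt) * [p_u*5.406648 + p_m*0.731716 + p_d*0.000000] = 1.397213


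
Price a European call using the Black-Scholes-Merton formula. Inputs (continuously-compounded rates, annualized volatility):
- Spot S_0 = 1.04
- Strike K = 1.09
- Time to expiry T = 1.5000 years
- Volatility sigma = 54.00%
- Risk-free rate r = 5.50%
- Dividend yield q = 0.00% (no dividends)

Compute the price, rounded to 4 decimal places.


Answer: Price = 0.2833

Derivation:
d1 = (ln(S/K) + (r - q + 0.5*sigma^2) * T) / (sigma * sqrt(T)) = 0.38442325
d2 = d1 - sigma * sqrt(T) = -0.27693898
exp(-rT) = 0.92081144; exp(-qT) = 1.00000000
C = S_0 * exp(-qT) * N(d1) - K * exp(-rT) * N(d2)
N(d1) = 0.64966761; N(d2) = 0.39091348
C = 1.0400 * 1.00000000 * 0.64966761 - 1.0900 * 0.92081144 * 0.39091348 = 0.2833


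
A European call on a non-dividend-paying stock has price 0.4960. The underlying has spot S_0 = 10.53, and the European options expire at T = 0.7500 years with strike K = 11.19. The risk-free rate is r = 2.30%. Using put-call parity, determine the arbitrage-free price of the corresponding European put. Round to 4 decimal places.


Answer: Put price = 0.9646

Derivation:
Put-call parity: C - P = S_0 * exp(-qT) - K * exp(-rT).
S_0 * exp(-qT) = 10.5300 * 1.00000000 = 10.53000000
K * exp(-rT) = 11.1900 * 0.98289793 = 10.99862783
P = C - S*exp(-qT) + K*exp(-rT)
P = 0.4960 - 10.53000000 + 10.99862783 = 0.9646


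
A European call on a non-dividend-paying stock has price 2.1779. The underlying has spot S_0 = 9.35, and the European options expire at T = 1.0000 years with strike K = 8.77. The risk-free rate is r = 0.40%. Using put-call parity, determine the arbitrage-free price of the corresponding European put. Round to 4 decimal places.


Put-call parity: C - P = S_0 * exp(-qT) - K * exp(-rT).
S_0 * exp(-qT) = 9.3500 * 1.00000000 = 9.35000000
K * exp(-rT) = 8.7700 * 0.99600799 = 8.73499007
P = C - S*exp(-qT) + K*exp(-rT)
P = 2.1779 - 9.35000000 + 8.73499007 = 1.5629

Answer: Put price = 1.5629


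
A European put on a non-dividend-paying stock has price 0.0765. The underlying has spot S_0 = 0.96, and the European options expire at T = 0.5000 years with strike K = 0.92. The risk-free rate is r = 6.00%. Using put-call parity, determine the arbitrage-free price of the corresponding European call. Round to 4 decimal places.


Put-call parity: C - P = S_0 * exp(-qT) - K * exp(-rT).
S_0 * exp(-qT) = 0.9600 * 1.00000000 = 0.96000000
K * exp(-rT) = 0.9200 * 0.97044553 = 0.89280989
C = P + S*exp(-qT) - K*exp(-rT)
C = 0.0765 + 0.96000000 - 0.89280989 = 0.1437

Answer: Call price = 0.1437


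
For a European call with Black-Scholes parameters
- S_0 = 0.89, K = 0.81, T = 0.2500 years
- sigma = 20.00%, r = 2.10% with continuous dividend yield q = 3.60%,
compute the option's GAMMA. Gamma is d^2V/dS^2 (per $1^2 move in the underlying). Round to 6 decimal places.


Answer: Gamma = 2.817267

Derivation:
d1 = 0.9543721506; d2 = 0.8543721506
phi(d1) = 0.2530035815; exp(-qT) = 0.9910403788; exp(-rT) = 0.9947637572
Gamma = exp(-qT) * phi(d1) / (S * sigma * sqrt(T)) = 0.9910403788 * 0.2530035815 / (0.8900 * 0.2000 * 0.5000000000) = 2.817267


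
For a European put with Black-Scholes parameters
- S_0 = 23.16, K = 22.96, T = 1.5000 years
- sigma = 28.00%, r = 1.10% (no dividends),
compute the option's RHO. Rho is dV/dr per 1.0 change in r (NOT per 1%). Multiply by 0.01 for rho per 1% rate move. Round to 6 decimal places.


Answer: Rho = -18.261309

Derivation:
d1 = 0.2448704776; d2 = -0.0980580864
phi(d1) = 0.3871591971; exp(-qT) = 1.0000000000; exp(-rT) = 0.9836353794
N(-d2) = 0.5390569153
Rho = -K*T*exp(-rT)*N(-d2) = -22.9600 * 1.5000 * 0.9836353794 * 0.5390569153 = -18.261309


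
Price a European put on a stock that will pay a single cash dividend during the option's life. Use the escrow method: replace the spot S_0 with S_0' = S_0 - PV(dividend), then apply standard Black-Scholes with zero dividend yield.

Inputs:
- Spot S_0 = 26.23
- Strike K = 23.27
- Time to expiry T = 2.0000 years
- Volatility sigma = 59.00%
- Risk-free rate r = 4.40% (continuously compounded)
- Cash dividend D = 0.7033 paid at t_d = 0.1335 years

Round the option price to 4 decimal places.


Answer: Price = 5.6315

Derivation:
PV(D) = D * exp(-r * t_d) = 0.7033 * 0.99414322 = 0.69918093
S_0' = S_0 - PV(D) = 26.2300 - 0.69918093 = 25.53081907
d1 = (ln(S_0'/K) + (r + sigma^2/2)*T) / (sigma*sqrt(T)) = 0.63378500
d2 = d1 - sigma*sqrt(T) = -0.20060100
exp(-rT) = 0.91576088
N(-d1) = 0.26311057; N(-d2) = 0.57949471
P = K * exp(-rT) * N(-d2) - S_0' * N(-d1) = 23.2700 * 0.91576088 * 0.57949471 - 25.53081907 * 0.26311057 = 5.6315


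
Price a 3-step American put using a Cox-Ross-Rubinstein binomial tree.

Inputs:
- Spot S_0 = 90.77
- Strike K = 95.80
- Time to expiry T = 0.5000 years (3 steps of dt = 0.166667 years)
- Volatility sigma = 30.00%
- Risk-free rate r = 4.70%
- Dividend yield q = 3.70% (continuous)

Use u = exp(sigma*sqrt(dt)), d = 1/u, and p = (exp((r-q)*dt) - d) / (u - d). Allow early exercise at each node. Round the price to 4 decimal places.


Answer: Price = V(0,0) = 10.6391

Derivation:
dt = T/N = 0.166667
u = exp(sigma*sqrt(dt)) = 1.130290; d = 1/u = 0.884728
p = (exp((r-q)*dt) - d) / (u - d) = 0.476212
Discount per step: exp(-r*dt) = 0.992197
Stock lattice S(k, i) with i counting down-moves:
  k=0: S(0,0) = 90.7700
  k=1: S(1,0) = 102.5964; S(1,1) = 80.3068
  k=2: S(2,0) = 115.9638; S(2,1) = 90.7700; S(2,2) = 71.0497
  k=3: S(3,0) = 131.0727; S(3,1) = 102.5964; S(3,2) = 80.3068; S(3,3) = 62.8597
Terminal payoffs V(N, i) = max(K - S_T, 0):
  V(3,0) = 0.000000; V(3,1) = 0.000000; V(3,2) = 15.493196; V(3,3) = 32.940293
Backward induction: V(k, i) = exp(-r*dt) * [p * V(k+1, i) + (1-p) * V(k+1, i+1)]; then take max(V_cont, immediate exercise) for American.
  V(2,0) = exp(-r*dt) * [p*0.000000 + (1-p)*0.000000] = 0.000000; exercise = 0.000000; V(2,0) = max -> 0.000000
  V(2,1) = exp(-r*dt) * [p*0.000000 + (1-p)*15.493196] = 8.051824; exercise = 5.030000; V(2,1) = max -> 8.051824
  V(2,2) = exp(-r*dt) * [p*15.493196 + (1-p)*32.940293] = 24.439574; exercise = 24.750284; V(2,2) = max -> 24.750284
  V(1,0) = exp(-r*dt) * [p*0.000000 + (1-p)*8.051824] = 4.184538; exercise = 0.000000; V(1,0) = max -> 4.184538
  V(1,1) = exp(-r*dt) * [p*8.051824 + (1-p)*24.750284] = 16.667197; exercise = 15.493196; V(1,1) = max -> 16.667197
  V(0,0) = exp(-r*dt) * [p*4.184538 + (1-p)*16.667197] = 10.639133; exercise = 5.030000; V(0,0) = max -> 10.639133


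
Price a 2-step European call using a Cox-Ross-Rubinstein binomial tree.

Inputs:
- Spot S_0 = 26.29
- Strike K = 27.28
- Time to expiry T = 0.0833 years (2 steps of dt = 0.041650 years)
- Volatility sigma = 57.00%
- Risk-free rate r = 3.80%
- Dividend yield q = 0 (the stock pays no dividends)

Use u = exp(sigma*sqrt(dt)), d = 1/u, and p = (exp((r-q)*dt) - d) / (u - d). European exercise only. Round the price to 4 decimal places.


Answer: Price = V(0,0) = 1.3416

Derivation:
dt = T/N = 0.041650
u = exp(sigma*sqrt(dt)) = 1.123364; d = 1/u = 0.890184
p = (exp((r-q)*dt) - d) / (u - d) = 0.477744
Discount per step: exp(-r*dt) = 0.998419
Stock lattice S(k, i) with i counting down-moves:
  k=0: S(0,0) = 26.2900
  k=1: S(1,0) = 29.5332; S(1,1) = 23.4029
  k=2: S(2,0) = 33.1766; S(2,1) = 26.2900; S(2,2) = 20.8329
Terminal payoffs V(N, i) = max(S_T - K, 0):
  V(2,0) = 5.896561; V(2,1) = 0.000000; V(2,2) = 0.000000
Backward induction: V(k, i) = exp(-r*dt) * [p * V(k+1, i) + (1-p) * V(k+1, i+1)].
  V(1,0) = exp(-r*dt) * [p*5.896561 + (1-p)*0.000000] = 2.812590
  V(1,1) = exp(-r*dt) * [p*0.000000 + (1-p)*0.000000] = 0.000000
  V(0,0) = exp(-r*dt) * [p*2.812590 + (1-p)*0.000000] = 1.341572


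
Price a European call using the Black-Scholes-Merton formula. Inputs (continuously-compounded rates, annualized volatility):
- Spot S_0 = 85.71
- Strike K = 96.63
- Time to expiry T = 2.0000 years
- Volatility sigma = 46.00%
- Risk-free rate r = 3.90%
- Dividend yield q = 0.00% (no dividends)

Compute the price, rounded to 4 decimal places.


Answer: Price = 20.5359

Derivation:
d1 = (ln(S/K) + (r - q + 0.5*sigma^2) * T) / (sigma * sqrt(T)) = 0.26083056
d2 = d1 - sigma * sqrt(T) = -0.38970768
exp(-rT) = 0.92496443; exp(-qT) = 1.00000000
C = S_0 * exp(-qT) * N(d1) - K * exp(-rT) * N(d2)
N(d1) = 0.60288841; N(d2) = 0.34837636
C = 85.7100 * 1.00000000 * 0.60288841 - 96.6300 * 0.92496443 * 0.34837636 = 20.5359


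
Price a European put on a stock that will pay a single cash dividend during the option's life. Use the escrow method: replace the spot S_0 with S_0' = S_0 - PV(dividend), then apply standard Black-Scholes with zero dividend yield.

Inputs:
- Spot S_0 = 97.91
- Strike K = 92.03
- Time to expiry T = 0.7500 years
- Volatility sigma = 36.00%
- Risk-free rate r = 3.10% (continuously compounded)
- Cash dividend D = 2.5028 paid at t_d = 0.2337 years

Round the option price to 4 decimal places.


Answer: Price = 8.9310

Derivation:
PV(D) = D * exp(-r * t_d) = 2.5028 * 0.99278148 = 2.48473349
S_0' = S_0 - PV(D) = 97.9100 - 2.48473349 = 95.42526651
d1 = (ln(S_0'/K) + (r + sigma^2/2)*T) / (sigma*sqrt(T)) = 0.34666285
d2 = d1 - sigma*sqrt(T) = 0.03489371
exp(-rT) = 0.97701820
N(-d1) = 0.36442231; N(-d2) = 0.48608225
P = K * exp(-rT) * N(-d2) - S_0' * N(-d1) = 92.0300 * 0.97701820 * 0.48608225 - 95.42526651 * 0.36442231 = 8.9310


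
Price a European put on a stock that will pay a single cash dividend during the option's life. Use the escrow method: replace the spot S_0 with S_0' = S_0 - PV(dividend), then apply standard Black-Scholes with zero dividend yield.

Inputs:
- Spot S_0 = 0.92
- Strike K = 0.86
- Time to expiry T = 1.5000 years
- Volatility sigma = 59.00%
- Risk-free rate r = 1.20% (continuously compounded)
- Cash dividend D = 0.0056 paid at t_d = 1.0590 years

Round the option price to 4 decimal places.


PV(D) = D * exp(-r * t_d) = 0.0056 * 0.98737241 = 0.00552929
S_0' = S_0 - PV(D) = 0.9200 - 0.00552929 = 0.91447071
d1 = (ln(S_0'/K) + (r + sigma^2/2)*T) / (sigma*sqrt(T)) = 0.47119887
d2 = d1 - sigma*sqrt(T) = -0.25140061
exp(-rT) = 0.98216103
N(-d1) = 0.31874936; N(-d2) = 0.59924780
P = K * exp(-rT) * N(-d2) - S_0' * N(-d1) = 0.8600 * 0.98216103 * 0.59924780 - 0.91447071 * 0.31874936 = 0.2147

Answer: Price = 0.2147


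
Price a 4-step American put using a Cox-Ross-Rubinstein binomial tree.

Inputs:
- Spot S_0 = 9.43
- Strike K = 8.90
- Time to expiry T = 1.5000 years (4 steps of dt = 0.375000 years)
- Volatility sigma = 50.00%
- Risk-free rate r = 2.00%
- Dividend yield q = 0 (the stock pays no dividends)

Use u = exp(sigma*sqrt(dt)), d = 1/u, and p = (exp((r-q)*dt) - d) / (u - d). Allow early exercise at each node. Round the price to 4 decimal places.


Answer: Price = V(0,0) = 1.7626

Derivation:
dt = T/N = 0.375000
u = exp(sigma*sqrt(dt)) = 1.358235; d = 1/u = 0.736250
p = (exp((r-q)*dt) - d) / (u - d) = 0.436149
Discount per step: exp(-r*dt) = 0.992528
Stock lattice S(k, i) with i counting down-moves:
  k=0: S(0,0) = 9.4300
  k=1: S(1,0) = 12.8082; S(1,1) = 6.9428
  k=2: S(2,0) = 17.3965; S(2,1) = 9.4300; S(2,2) = 5.1117
  k=3: S(3,0) = 23.6285; S(3,1) = 12.8082; S(3,2) = 6.9428; S(3,3) = 3.7635
  k=4: S(4,0) = 32.0931; S(4,1) = 17.3965; S(4,2) = 9.4300; S(4,3) = 5.1117; S(4,4) = 2.7708
Terminal payoffs V(N, i) = max(K - S_T, 0):
  V(4,0) = 0.000000; V(4,1) = 0.000000; V(4,2) = 0.000000; V(4,3) = 3.788343; V(4,4) = 6.129158
Backward induction: V(k, i) = exp(-r*dt) * [p * V(k+1, i) + (1-p) * V(k+1, i+1)]; then take max(V_cont, immediate exercise) for American.
  V(3,0) = exp(-r*dt) * [p*0.000000 + (1-p)*0.000000] = 0.000000; exercise = 0.000000; V(3,0) = max -> 0.000000
  V(3,1) = exp(-r*dt) * [p*0.000000 + (1-p)*0.000000] = 0.000000; exercise = 0.000000; V(3,1) = max -> 0.000000
  V(3,2) = exp(-r*dt) * [p*0.000000 + (1-p)*3.788343] = 2.120099; exercise = 1.957167; V(3,2) = max -> 2.120099
  V(3,3) = exp(-r*dt) * [p*3.788343 + (1-p)*6.129158] = 5.070045; exercise = 5.136545; V(3,3) = max -> 5.136545
  V(2,0) = exp(-r*dt) * [p*0.000000 + (1-p)*0.000000] = 0.000000; exercise = 0.000000; V(2,0) = max -> 0.000000
  V(2,1) = exp(-r*dt) * [p*0.000000 + (1-p)*2.120099] = 1.186487; exercise = 0.000000; V(2,1) = max -> 1.186487
  V(2,2) = exp(-r*dt) * [p*2.120099 + (1-p)*5.136545] = 3.792374; exercise = 3.788343; V(2,2) = max -> 3.792374
  V(1,0) = exp(-r*dt) * [p*0.000000 + (1-p)*1.186487] = 0.664003; exercise = 0.000000; V(1,0) = max -> 0.664003
  V(1,1) = exp(-r*dt) * [p*1.186487 + (1-p)*3.792374] = 2.635974; exercise = 1.957167; V(1,1) = max -> 2.635974
  V(0,0) = exp(-r*dt) * [p*0.664003 + (1-p)*2.635974] = 1.762630; exercise = 0.000000; V(0,0) = max -> 1.762630


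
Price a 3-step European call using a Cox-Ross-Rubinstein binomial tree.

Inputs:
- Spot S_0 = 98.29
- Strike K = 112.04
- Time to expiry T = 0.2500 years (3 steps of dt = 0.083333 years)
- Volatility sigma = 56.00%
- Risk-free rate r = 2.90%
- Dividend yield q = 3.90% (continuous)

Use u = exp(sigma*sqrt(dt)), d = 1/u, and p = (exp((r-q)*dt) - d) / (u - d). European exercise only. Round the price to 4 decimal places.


Answer: Price = V(0,0) = 5.6942

Derivation:
dt = T/N = 0.083333
u = exp(sigma*sqrt(dt)) = 1.175458; d = 1/u = 0.850732
p = (exp((r-q)*dt) - d) / (u - d) = 0.457108
Discount per step: exp(-r*dt) = 0.997586
Stock lattice S(k, i) with i counting down-moves:
  k=0: S(0,0) = 98.2900
  k=1: S(1,0) = 115.5358; S(1,1) = 83.6185
  k=2: S(2,0) = 135.8075; S(2,1) = 98.2900; S(2,2) = 71.1369
  k=3: S(3,0) = 159.6360; S(3,1) = 115.5358; S(3,2) = 83.6185; S(3,3) = 60.5184
Terminal payoffs V(N, i) = max(S_T - K, 0):
  V(3,0) = 47.596047; V(3,1) = 3.495792; V(3,2) = 0.000000; V(3,3) = 0.000000
Backward induction: V(k, i) = exp(-r*dt) * [p * V(k+1, i) + (1-p) * V(k+1, i+1)].
  V(2,0) = exp(-r*dt) * [p*47.596047 + (1-p)*3.495792] = 23.597279
  V(2,1) = exp(-r*dt) * [p*3.495792 + (1-p)*0.000000] = 1.594098
  V(2,2) = exp(-r*dt) * [p*0.000000 + (1-p)*0.000000] = 0.000000
  V(1,0) = exp(-r*dt) * [p*23.597279 + (1-p)*1.594098] = 11.623804
  V(1,1) = exp(-r*dt) * [p*1.594098 + (1-p)*0.000000] = 0.726916
  V(0,0) = exp(-r*dt) * [p*11.623804 + (1-p)*0.726916] = 5.694194


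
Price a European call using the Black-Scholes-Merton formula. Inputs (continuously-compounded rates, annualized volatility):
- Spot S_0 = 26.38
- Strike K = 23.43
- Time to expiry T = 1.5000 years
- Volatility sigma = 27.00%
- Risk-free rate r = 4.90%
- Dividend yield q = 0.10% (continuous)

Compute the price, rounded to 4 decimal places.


d1 = (ln(S/K) + (r - q + 0.5*sigma^2) * T) / (sigma * sqrt(T)) = 0.74169308
d2 = d1 - sigma * sqrt(T) = 0.41101196
exp(-rT) = 0.92913615; exp(-qT) = 0.99850112
C = S_0 * exp(-qT) * N(d1) - K * exp(-rT) * N(d2)
N(d1) = 0.77086334; N(d2) = 0.65946812
C = 26.3800 * 0.99850112 * 0.77086334 - 23.4300 * 0.92913615 * 0.65946812 = 5.9485

Answer: Price = 5.9485


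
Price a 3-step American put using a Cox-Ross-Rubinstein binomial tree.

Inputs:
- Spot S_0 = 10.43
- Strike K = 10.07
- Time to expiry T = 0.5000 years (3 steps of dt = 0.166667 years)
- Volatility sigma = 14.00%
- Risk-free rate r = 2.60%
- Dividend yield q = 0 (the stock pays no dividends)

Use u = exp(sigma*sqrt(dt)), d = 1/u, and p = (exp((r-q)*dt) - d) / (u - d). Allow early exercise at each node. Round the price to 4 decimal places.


Answer: Price = V(0,0) = 0.2239

Derivation:
dt = T/N = 0.166667
u = exp(sigma*sqrt(dt)) = 1.058820; d = 1/u = 0.944448
p = (exp((r-q)*dt) - d) / (u - d) = 0.523686
Discount per step: exp(-r*dt) = 0.995676
Stock lattice S(k, i) with i counting down-moves:
  k=0: S(0,0) = 10.4300
  k=1: S(1,0) = 11.0435; S(1,1) = 9.8506
  k=2: S(2,0) = 11.6931; S(2,1) = 10.4300; S(2,2) = 9.3034
  k=3: S(3,0) = 12.3808; S(3,1) = 11.0435; S(3,2) = 9.8506; S(3,3) = 8.7865
Terminal payoffs V(N, i) = max(K - S_T, 0):
  V(3,0) = 0.000000; V(3,1) = 0.000000; V(3,2) = 0.219408; V(3,3) = 1.283451
Backward induction: V(k, i) = exp(-r*dt) * [p * V(k+1, i) + (1-p) * V(k+1, i+1)]; then take max(V_cont, immediate exercise) for American.
  V(2,0) = exp(-r*dt) * [p*0.000000 + (1-p)*0.000000] = 0.000000; exercise = 0.000000; V(2,0) = max -> 0.000000
  V(2,1) = exp(-r*dt) * [p*0.000000 + (1-p)*0.219408] = 0.104056; exercise = 0.000000; V(2,1) = max -> 0.104056
  V(2,2) = exp(-r*dt) * [p*0.219408 + (1-p)*1.283451] = 0.723087; exercise = 0.766630; V(2,2) = max -> 0.766630
  V(1,0) = exp(-r*dt) * [p*0.000000 + (1-p)*0.104056] = 0.049349; exercise = 0.000000; V(1,0) = max -> 0.049349
  V(1,1) = exp(-r*dt) * [p*0.104056 + (1-p)*0.766630] = 0.417835; exercise = 0.219408; V(1,1) = max -> 0.417835
  V(0,0) = exp(-r*dt) * [p*0.049349 + (1-p)*0.417835] = 0.223892; exercise = 0.000000; V(0,0) = max -> 0.223892


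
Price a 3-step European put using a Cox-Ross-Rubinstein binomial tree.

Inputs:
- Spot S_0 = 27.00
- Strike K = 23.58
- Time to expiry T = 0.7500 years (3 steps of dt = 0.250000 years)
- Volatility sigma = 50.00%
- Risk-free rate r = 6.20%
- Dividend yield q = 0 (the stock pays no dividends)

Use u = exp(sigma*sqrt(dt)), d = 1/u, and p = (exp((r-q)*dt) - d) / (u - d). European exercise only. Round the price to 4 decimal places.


dt = T/N = 0.250000
u = exp(sigma*sqrt(dt)) = 1.284025; d = 1/u = 0.778801
p = (exp((r-q)*dt) - d) / (u - d) = 0.468742
Discount per step: exp(-r*dt) = 0.984620
Stock lattice S(k, i) with i counting down-moves:
  k=0: S(0,0) = 27.0000
  k=1: S(1,0) = 34.6687; S(1,1) = 21.0276
  k=2: S(2,0) = 44.5155; S(2,1) = 27.0000; S(2,2) = 16.3763
  k=3: S(3,0) = 57.1590; S(3,1) = 34.6687; S(3,2) = 21.0276; S(3,3) = 12.7539
Terminal payoffs V(N, i) = max(K - S_T, 0):
  V(3,0) = 0.000000; V(3,1) = 0.000000; V(3,2) = 2.552379; V(3,3) = 10.826103
Backward induction: V(k, i) = exp(-r*dt) * [p * V(k+1, i) + (1-p) * V(k+1, i+1)].
  V(2,0) = exp(-r*dt) * [p*0.000000 + (1-p)*0.000000] = 0.000000
  V(2,1) = exp(-r*dt) * [p*0.000000 + (1-p)*2.552379] = 1.335116
  V(2,2) = exp(-r*dt) * [p*2.552379 + (1-p)*10.826103] = 6.841000
  V(1,0) = exp(-r*dt) * [p*0.000000 + (1-p)*1.335116] = 0.698382
  V(1,1) = exp(-r*dt) * [p*1.335116 + (1-p)*6.841000] = 4.194638
  V(0,0) = exp(-r*dt) * [p*0.698382 + (1-p)*4.194638] = 2.516487

Answer: Price = V(0,0) = 2.5165


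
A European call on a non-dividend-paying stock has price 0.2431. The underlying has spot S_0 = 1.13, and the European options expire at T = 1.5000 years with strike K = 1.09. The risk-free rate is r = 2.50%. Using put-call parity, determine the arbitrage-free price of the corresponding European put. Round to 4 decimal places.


Answer: Put price = 0.1630

Derivation:
Put-call parity: C - P = S_0 * exp(-qT) - K * exp(-rT).
S_0 * exp(-qT) = 1.1300 * 1.00000000 = 1.13000000
K * exp(-rT) = 1.0900 * 0.96319442 = 1.04988192
P = C - S*exp(-qT) + K*exp(-rT)
P = 0.2431 - 1.13000000 + 1.04988192 = 0.1630


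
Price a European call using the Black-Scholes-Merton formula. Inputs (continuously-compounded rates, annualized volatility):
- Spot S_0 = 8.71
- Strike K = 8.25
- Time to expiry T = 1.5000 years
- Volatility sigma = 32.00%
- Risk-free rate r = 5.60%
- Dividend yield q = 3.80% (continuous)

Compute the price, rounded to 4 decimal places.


d1 = (ln(S/K) + (r - q + 0.5*sigma^2) * T) / (sigma * sqrt(T)) = 0.40329468
d2 = d1 - sigma * sqrt(T) = 0.01137632
exp(-rT) = 0.91943126; exp(-qT) = 0.94459407
C = S_0 * exp(-qT) * N(d1) - K * exp(-rT) * N(d2)
N(d1) = 0.65663427; N(d2) = 0.50453840
C = 8.7100 * 0.94459407 * 0.65663427 - 8.2500 * 0.91943126 * 0.50453840 = 1.5753

Answer: Price = 1.5753


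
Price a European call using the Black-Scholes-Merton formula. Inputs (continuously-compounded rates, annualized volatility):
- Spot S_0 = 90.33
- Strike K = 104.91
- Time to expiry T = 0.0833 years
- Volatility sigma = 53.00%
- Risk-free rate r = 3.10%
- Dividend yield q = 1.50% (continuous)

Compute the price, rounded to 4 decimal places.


Answer: Price = 1.3095

Derivation:
d1 = (ln(S/K) + (r - q + 0.5*sigma^2) * T) / (sigma * sqrt(T)) = -0.89300783
d2 = d1 - sigma * sqrt(T) = -1.04597505
exp(-rT) = 0.99742103; exp(-qT) = 0.99875128
C = S_0 * exp(-qT) * N(d1) - K * exp(-rT) * N(d2)
N(d1) = 0.18592649; N(d2) = 0.14778628
C = 90.3300 * 0.99875128 * 0.18592649 - 104.9100 * 0.99742103 * 0.14778628 = 1.3095


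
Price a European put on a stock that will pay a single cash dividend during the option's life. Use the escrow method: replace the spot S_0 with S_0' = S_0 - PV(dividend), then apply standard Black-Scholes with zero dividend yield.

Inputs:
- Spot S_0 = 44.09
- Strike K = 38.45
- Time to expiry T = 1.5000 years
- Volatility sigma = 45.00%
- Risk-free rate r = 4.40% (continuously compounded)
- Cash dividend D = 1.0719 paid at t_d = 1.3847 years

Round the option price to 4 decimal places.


PV(D) = D * exp(-r * t_d) = 1.0719 * 0.94089211 = 1.00854225
S_0' = S_0 - PV(D) = 44.0900 - 1.00854225 = 43.08145775
d1 = (ln(S_0'/K) + (r + sigma^2/2)*T) / (sigma*sqrt(T)) = 0.60168358
d2 = d1 - sigma*sqrt(T) = 0.05054839
exp(-rT) = 0.93613086
N(-d1) = 0.27369239; N(-d2) = 0.47984270
P = K * exp(-rT) * N(-d2) - S_0' * N(-d1) = 38.4500 * 0.93613086 * 0.47984270 - 43.08145775 * 0.27369239 = 5.4805

Answer: Price = 5.4805


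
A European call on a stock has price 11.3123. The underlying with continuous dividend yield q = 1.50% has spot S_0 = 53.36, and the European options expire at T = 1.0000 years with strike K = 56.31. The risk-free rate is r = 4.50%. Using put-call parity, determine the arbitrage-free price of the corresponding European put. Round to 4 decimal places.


Put-call parity: C - P = S_0 * exp(-qT) - K * exp(-rT).
S_0 * exp(-qT) = 53.3600 * 0.98511194 = 52.56557310
K * exp(-rT) = 56.3100 * 0.95599748 = 53.83221820
P = C - S*exp(-qT) + K*exp(-rT)
P = 11.3123 - 52.56557310 + 53.83221820 = 12.5789

Answer: Put price = 12.5789


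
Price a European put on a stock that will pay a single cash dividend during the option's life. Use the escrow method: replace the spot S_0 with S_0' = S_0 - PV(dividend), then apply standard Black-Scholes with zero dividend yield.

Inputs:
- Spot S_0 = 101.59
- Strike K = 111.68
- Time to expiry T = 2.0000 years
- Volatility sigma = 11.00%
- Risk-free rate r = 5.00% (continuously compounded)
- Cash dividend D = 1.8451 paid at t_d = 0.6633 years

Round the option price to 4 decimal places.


PV(D) = D * exp(-r * t_d) = 1.8451 * 0.96737893 = 1.78491086
S_0' = S_0 - PV(D) = 101.5900 - 1.78491086 = 99.80508914
d1 = (ln(S_0'/K) + (r + sigma^2/2)*T) / (sigma*sqrt(T)) = -0.00204716
d2 = d1 - sigma*sqrt(T) = -0.15761065
exp(-rT) = 0.90483742
N(-d1) = 0.50081670; N(-d2) = 0.56261820
P = K * exp(-rT) * N(-d2) - S_0' * N(-d1) = 111.6800 * 0.90483742 * 0.56261820 - 99.80508914 * 0.50081670 = 6.8698

Answer: Price = 6.8698


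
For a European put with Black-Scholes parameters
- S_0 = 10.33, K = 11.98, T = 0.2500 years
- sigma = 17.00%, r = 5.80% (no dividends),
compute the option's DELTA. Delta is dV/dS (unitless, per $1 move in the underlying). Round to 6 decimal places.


d1 = -1.5302801124; d2 = -1.6152801124
phi(d1) = 0.1237097548; exp(-qT) = 1.0000000000; exp(-rT) = 0.9856046187
N(-d1) = 0.9370262956
Delta = -exp(-qT) * N(-d1) = -1.0000000000 * 0.9370262956 = -0.937026

Answer: Delta = -0.937026


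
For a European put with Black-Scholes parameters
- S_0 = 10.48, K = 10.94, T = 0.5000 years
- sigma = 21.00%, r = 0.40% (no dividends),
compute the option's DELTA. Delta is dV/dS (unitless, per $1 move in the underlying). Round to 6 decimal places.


Answer: Delta = -0.579875

Derivation:
d1 = -0.2015733684; d2 = -0.3500657925
phi(d1) = 0.3909191786; exp(-qT) = 1.0000000000; exp(-rT) = 0.9980019987
N(-d1) = 0.5798748666
Delta = -exp(-qT) * N(-d1) = -1.0000000000 * 0.5798748666 = -0.579875


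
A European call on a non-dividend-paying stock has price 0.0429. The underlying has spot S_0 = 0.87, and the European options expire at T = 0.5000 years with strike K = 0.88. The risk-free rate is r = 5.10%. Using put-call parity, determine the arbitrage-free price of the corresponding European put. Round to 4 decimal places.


Answer: Put price = 0.0307

Derivation:
Put-call parity: C - P = S_0 * exp(-qT) - K * exp(-rT).
S_0 * exp(-qT) = 0.8700 * 1.00000000 = 0.87000000
K * exp(-rT) = 0.8800 * 0.97482238 = 0.85784369
P = C - S*exp(-qT) + K*exp(-rT)
P = 0.0429 - 0.87000000 + 0.85784369 = 0.0307


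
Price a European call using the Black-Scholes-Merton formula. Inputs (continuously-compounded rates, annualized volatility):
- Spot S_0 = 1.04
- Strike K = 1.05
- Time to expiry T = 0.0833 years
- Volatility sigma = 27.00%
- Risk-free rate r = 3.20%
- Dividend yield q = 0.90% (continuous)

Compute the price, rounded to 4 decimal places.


d1 = (ln(S/K) + (r - q + 0.5*sigma^2) * T) / (sigma * sqrt(T)) = -0.05925140
d2 = d1 - sigma * sqrt(T) = -0.13717810
exp(-rT) = 0.99733795; exp(-qT) = 0.99925058
C = S_0 * exp(-qT) * N(d1) - K * exp(-rT) * N(d2)
N(d1) = 0.47637593; N(d2) = 0.44544501
C = 1.0400 * 0.99925058 * 0.47637593 - 1.0500 * 0.99733795 * 0.44544501 = 0.0286

Answer: Price = 0.0286


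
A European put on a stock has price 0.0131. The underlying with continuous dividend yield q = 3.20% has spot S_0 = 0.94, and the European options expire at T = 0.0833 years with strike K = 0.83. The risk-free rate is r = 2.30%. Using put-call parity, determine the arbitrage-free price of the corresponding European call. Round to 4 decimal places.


Put-call parity: C - P = S_0 * exp(-qT) - K * exp(-rT).
S_0 * exp(-qT) = 0.9400 * 0.99733795 = 0.93749767
K * exp(-rT) = 0.8300 * 0.99808593 = 0.82841133
C = P + S*exp(-qT) - K*exp(-rT)
C = 0.0131 + 0.93749767 - 0.82841133 = 0.1222

Answer: Call price = 0.1222
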